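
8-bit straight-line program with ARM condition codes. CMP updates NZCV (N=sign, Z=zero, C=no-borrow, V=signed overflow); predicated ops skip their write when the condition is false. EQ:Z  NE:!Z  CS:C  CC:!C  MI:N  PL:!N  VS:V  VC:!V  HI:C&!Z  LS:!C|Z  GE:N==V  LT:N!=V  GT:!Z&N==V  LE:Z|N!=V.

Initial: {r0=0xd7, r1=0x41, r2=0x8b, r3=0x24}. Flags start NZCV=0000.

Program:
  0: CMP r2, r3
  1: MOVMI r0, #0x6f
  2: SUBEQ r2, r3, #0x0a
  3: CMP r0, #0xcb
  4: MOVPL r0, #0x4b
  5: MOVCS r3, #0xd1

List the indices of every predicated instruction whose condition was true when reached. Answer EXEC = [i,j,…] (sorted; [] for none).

0: ✓ CMP  NZCV=0011
1: · MOVMI
2: · SUBEQ
3: ✓ CMP  NZCV=0010
4: ✓ MOVPL  r0←0x4b
5: ✓ MOVCS  r3←0xd1

EXEC = [4,5]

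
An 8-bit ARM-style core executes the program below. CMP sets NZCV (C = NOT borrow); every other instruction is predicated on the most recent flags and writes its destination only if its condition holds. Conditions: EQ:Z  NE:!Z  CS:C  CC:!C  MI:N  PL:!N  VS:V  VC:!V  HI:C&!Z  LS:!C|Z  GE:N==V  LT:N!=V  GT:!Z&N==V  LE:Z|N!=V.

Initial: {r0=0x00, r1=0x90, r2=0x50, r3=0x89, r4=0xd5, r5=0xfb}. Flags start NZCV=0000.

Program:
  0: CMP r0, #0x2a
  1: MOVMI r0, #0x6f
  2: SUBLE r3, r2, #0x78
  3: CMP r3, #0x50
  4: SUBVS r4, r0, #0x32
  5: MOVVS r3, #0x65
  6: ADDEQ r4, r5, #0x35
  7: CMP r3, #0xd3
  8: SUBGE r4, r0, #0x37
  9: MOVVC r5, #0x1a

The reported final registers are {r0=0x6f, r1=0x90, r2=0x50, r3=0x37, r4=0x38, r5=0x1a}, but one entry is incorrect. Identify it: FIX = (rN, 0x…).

[0] flags=1000 → (cmp)
[1] flags=1000 MI?T → r0=0x6f
[2] flags=1000 LE?T → r3=0xd8
[3] flags=1010 → (cmp)
[4] flags=1010 VS?F → skip
[5] flags=1010 VS?F → skip
[6] flags=1010 EQ?F → skip
[7] flags=0010 → (cmp)
[8] flags=0010 GE?T → r4=0x38
[9] flags=0010 VC?T → r5=0x1a

FIX = (r3, 0xd8)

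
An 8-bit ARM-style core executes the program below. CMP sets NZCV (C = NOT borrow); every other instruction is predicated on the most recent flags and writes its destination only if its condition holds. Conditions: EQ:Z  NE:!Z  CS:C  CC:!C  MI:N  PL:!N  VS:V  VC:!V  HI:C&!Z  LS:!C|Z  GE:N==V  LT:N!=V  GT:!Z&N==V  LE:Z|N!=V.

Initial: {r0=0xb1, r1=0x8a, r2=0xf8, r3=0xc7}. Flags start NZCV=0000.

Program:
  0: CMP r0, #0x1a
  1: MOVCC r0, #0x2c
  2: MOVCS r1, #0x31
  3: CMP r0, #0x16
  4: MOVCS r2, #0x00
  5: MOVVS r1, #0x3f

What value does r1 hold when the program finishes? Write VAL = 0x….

0: ✓ CMP  NZCV=1010
1: · MOVCC
2: ✓ MOVCS  r1←0x31
3: ✓ CMP  NZCV=1010
4: ✓ MOVCS  r2←0x00
5: · MOVVS

VAL = 0x31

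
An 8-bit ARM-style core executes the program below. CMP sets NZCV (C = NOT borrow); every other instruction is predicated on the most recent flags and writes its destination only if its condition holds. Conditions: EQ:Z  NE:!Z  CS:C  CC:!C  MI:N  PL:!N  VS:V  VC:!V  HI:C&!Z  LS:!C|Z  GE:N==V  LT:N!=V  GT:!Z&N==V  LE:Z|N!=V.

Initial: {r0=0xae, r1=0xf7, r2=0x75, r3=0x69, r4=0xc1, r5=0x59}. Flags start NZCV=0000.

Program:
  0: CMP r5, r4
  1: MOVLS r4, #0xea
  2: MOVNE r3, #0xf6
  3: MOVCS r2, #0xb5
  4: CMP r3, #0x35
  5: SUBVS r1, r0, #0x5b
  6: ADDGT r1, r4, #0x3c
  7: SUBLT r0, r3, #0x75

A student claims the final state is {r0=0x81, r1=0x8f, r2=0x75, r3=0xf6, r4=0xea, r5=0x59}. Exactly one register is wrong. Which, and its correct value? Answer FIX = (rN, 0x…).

FIX = (r1, 0xf7)

0: ✓ CMP  NZCV=1001
1: ✓ MOVLS  r4←0xea
2: ✓ MOVNE  r3←0xf6
3: · MOVCS
4: ✓ CMP  NZCV=1010
5: · SUBVS
6: · ADDGT
7: ✓ SUBLT  r0←0x81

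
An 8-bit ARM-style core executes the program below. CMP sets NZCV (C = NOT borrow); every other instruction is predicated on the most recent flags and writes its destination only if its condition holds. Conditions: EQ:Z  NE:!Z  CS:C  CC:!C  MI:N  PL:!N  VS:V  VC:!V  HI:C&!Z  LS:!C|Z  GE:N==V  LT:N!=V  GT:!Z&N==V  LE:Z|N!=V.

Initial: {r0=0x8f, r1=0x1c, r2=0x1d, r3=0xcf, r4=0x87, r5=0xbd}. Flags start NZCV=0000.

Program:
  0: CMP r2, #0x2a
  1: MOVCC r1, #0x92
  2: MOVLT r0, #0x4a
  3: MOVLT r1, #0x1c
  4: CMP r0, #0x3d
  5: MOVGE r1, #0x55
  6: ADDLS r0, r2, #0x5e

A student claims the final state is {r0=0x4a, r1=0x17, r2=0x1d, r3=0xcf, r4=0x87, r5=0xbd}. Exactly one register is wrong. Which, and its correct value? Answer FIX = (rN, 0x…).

FIX = (r1, 0x55)

[0] flags=1000 → (cmp)
[1] flags=1000 CC?T → r1=0x92
[2] flags=1000 LT?T → r0=0x4a
[3] flags=1000 LT?T → r1=0x1c
[4] flags=0010 → (cmp)
[5] flags=0010 GE?T → r1=0x55
[6] flags=0010 LS?F → skip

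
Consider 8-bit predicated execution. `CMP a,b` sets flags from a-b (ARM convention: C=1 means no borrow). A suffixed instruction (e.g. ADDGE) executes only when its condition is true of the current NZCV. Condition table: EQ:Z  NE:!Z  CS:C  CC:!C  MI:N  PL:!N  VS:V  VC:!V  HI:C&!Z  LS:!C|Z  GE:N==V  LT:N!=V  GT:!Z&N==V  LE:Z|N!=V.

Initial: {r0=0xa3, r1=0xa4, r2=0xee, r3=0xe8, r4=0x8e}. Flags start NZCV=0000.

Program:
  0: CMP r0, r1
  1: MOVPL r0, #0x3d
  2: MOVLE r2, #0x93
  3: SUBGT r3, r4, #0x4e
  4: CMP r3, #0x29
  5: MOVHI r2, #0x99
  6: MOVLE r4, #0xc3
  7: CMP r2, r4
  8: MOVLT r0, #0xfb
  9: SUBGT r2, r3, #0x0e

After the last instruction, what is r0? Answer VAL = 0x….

[0] flags=1000 → (cmp)
[1] flags=1000 PL?F → skip
[2] flags=1000 LE?T → r2=0x93
[3] flags=1000 GT?F → skip
[4] flags=1010 → (cmp)
[5] flags=1010 HI?T → r2=0x99
[6] flags=1010 LE?T → r4=0xc3
[7] flags=1000 → (cmp)
[8] flags=1000 LT?T → r0=0xfb
[9] flags=1000 GT?F → skip

VAL = 0xfb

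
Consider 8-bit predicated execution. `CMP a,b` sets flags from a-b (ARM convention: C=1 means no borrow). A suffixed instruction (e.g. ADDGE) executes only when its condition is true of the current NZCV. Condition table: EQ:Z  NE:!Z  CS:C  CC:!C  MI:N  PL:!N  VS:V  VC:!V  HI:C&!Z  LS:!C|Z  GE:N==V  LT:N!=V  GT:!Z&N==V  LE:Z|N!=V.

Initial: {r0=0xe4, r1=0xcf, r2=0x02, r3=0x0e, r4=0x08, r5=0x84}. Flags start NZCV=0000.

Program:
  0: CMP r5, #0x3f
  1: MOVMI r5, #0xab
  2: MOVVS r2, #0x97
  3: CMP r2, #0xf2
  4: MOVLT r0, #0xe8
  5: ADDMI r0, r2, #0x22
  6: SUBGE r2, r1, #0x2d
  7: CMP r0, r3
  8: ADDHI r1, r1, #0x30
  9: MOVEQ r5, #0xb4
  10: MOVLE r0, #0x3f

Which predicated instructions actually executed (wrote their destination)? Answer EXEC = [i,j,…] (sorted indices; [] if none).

EXEC = [2,4,5,8,10]

0: ✓ CMP  NZCV=0011
1: · MOVMI
2: ✓ MOVVS  r2←0x97
3: ✓ CMP  NZCV=1000
4: ✓ MOVLT  r0←0xe8
5: ✓ ADDMI  r0←0xb9
6: · SUBGE
7: ✓ CMP  NZCV=1010
8: ✓ ADDHI  r1←0xff
9: · MOVEQ
10: ✓ MOVLE  r0←0x3f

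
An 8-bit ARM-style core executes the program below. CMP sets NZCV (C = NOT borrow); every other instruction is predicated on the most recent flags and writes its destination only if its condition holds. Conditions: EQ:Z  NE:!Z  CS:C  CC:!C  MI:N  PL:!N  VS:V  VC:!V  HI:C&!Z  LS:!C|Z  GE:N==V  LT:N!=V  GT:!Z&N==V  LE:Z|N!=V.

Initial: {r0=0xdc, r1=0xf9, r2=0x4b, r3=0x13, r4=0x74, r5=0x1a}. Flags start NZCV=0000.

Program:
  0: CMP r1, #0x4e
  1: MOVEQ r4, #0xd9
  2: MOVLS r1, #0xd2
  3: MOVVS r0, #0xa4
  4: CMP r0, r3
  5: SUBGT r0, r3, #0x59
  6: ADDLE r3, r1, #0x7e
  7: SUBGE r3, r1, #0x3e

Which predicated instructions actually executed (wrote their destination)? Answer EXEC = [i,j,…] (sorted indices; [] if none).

EXEC = [6]

[0] flags=1010 → (cmp)
[1] flags=1010 EQ?F → skip
[2] flags=1010 LS?F → skip
[3] flags=1010 VS?F → skip
[4] flags=1010 → (cmp)
[5] flags=1010 GT?F → skip
[6] flags=1010 LE?T → r3=0x77
[7] flags=1010 GE?F → skip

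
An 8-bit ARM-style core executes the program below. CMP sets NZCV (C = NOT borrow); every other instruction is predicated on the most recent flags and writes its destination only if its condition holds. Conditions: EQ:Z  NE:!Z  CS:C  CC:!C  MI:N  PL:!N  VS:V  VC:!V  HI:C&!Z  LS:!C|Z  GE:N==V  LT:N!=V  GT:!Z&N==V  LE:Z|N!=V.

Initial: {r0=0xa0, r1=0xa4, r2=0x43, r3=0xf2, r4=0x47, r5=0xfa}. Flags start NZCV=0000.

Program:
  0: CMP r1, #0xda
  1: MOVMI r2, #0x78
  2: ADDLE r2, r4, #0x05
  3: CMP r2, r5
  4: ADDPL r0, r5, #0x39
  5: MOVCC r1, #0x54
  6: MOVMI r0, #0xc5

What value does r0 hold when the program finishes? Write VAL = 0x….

VAL = 0x33

[0] flags=1000 → (cmp)
[1] flags=1000 MI?T → r2=0x78
[2] flags=1000 LE?T → r2=0x4c
[3] flags=0000 → (cmp)
[4] flags=0000 PL?T → r0=0x33
[5] flags=0000 CC?T → r1=0x54
[6] flags=0000 MI?F → skip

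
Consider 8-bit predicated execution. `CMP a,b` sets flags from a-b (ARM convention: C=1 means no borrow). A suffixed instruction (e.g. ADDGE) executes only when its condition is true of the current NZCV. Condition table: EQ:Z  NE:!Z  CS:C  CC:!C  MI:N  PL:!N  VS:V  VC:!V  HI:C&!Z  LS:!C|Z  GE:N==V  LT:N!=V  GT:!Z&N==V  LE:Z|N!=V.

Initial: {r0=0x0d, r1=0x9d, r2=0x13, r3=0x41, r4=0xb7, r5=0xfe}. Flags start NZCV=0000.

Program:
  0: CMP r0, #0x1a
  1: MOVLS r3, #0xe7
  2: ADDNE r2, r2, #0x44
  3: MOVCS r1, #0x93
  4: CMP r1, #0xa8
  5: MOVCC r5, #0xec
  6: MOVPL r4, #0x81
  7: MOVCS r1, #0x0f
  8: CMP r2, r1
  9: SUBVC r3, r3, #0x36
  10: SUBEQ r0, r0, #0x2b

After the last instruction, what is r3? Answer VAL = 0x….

VAL = 0xe7

0: ✓ CMP  NZCV=1000
1: ✓ MOVLS  r3←0xe7
2: ✓ ADDNE  r2←0x57
3: · MOVCS
4: ✓ CMP  NZCV=1000
5: ✓ MOVCC  r5←0xec
6: · MOVPL
7: · MOVCS
8: ✓ CMP  NZCV=1001
9: · SUBVC
10: · SUBEQ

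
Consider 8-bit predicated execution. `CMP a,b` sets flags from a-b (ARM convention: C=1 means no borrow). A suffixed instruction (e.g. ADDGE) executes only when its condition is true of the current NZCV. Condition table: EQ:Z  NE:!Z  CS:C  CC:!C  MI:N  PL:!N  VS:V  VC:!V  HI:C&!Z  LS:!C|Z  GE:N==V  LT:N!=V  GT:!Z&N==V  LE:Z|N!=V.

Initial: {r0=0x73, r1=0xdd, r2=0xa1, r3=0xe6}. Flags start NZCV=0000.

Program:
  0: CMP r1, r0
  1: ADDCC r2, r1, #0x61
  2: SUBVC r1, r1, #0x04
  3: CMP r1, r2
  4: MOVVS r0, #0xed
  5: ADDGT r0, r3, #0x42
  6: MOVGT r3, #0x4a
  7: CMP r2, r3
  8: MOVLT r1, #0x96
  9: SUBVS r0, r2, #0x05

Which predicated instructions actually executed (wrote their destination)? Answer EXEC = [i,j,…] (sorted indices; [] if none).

EXEC = [5,6,8,9]

0: ✓ CMP  NZCV=0011
1: · ADDCC
2: · SUBVC
3: ✓ CMP  NZCV=0010
4: · MOVVS
5: ✓ ADDGT  r0←0x28
6: ✓ MOVGT  r3←0x4a
7: ✓ CMP  NZCV=0011
8: ✓ MOVLT  r1←0x96
9: ✓ SUBVS  r0←0x9c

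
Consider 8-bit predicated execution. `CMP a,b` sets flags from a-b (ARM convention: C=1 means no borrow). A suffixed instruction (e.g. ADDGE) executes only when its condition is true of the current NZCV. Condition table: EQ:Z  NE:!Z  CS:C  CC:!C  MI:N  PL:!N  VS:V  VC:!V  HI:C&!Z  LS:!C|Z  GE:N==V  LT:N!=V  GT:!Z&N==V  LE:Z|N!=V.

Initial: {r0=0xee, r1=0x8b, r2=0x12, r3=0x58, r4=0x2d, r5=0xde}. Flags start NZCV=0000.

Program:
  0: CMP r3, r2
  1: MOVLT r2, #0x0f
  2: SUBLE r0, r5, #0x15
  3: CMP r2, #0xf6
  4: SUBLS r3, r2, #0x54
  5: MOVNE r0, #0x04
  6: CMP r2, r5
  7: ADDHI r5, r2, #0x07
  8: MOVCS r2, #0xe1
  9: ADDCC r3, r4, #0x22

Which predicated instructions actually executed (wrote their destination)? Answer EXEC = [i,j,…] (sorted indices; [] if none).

EXEC = [4,5,9]

[0] flags=0010 → (cmp)
[1] flags=0010 LT?F → skip
[2] flags=0010 LE?F → skip
[3] flags=0000 → (cmp)
[4] flags=0000 LS?T → r3=0xbe
[5] flags=0000 NE?T → r0=0x04
[6] flags=0000 → (cmp)
[7] flags=0000 HI?F → skip
[8] flags=0000 CS?F → skip
[9] flags=0000 CC?T → r3=0x4f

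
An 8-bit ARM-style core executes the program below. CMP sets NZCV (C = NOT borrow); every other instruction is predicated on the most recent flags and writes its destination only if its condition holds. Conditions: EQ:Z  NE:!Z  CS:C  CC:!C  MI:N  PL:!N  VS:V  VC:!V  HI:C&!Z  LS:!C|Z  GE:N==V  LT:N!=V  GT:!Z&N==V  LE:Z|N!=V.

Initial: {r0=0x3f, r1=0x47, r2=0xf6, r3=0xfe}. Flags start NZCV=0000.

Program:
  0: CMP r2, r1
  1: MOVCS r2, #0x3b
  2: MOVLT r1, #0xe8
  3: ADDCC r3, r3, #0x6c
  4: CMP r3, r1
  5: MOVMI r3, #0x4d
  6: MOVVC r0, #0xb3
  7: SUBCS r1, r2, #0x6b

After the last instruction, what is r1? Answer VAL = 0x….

VAL = 0xd0

0: ✓ CMP  NZCV=1010
1: ✓ MOVCS  r2←0x3b
2: ✓ MOVLT  r1←0xe8
3: · ADDCC
4: ✓ CMP  NZCV=0010
5: · MOVMI
6: ✓ MOVVC  r0←0xb3
7: ✓ SUBCS  r1←0xd0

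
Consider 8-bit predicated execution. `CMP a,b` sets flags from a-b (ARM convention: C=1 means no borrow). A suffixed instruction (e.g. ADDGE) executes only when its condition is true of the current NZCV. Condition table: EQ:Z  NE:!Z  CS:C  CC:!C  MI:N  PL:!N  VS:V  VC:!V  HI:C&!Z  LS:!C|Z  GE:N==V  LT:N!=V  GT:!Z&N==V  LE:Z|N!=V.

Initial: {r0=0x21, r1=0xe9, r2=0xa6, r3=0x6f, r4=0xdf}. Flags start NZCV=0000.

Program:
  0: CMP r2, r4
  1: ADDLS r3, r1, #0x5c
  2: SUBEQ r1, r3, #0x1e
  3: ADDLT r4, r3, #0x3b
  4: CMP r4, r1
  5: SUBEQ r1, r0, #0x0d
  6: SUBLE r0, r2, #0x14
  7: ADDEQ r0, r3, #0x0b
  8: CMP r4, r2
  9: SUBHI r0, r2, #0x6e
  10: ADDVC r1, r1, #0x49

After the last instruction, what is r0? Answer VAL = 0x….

[0] flags=1000 → (cmp)
[1] flags=1000 LS?T → r3=0x45
[2] flags=1000 EQ?F → skip
[3] flags=1000 LT?T → r4=0x80
[4] flags=1000 → (cmp)
[5] flags=1000 EQ?F → skip
[6] flags=1000 LE?T → r0=0x92
[7] flags=1000 EQ?F → skip
[8] flags=1000 → (cmp)
[9] flags=1000 HI?F → skip
[10] flags=1000 VC?T → r1=0x32

VAL = 0x92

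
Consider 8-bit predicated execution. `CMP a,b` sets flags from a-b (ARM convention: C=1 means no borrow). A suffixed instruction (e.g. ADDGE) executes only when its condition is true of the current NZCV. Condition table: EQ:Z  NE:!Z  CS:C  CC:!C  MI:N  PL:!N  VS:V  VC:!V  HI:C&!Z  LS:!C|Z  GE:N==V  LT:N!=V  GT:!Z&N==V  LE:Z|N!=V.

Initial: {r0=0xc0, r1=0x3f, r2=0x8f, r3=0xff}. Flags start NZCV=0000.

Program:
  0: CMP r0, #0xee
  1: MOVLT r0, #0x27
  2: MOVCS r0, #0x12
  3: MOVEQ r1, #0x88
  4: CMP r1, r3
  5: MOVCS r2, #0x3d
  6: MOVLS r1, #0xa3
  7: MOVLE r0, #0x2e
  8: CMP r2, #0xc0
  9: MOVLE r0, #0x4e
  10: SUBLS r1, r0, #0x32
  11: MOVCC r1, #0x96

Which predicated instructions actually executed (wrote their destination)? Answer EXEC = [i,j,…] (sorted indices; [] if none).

0: ✓ CMP  NZCV=1000
1: ✓ MOVLT  r0←0x27
2: · MOVCS
3: · MOVEQ
4: ✓ CMP  NZCV=0000
5: · MOVCS
6: ✓ MOVLS  r1←0xa3
7: · MOVLE
8: ✓ CMP  NZCV=1000
9: ✓ MOVLE  r0←0x4e
10: ✓ SUBLS  r1←0x1c
11: ✓ MOVCC  r1←0x96

EXEC = [1,6,9,10,11]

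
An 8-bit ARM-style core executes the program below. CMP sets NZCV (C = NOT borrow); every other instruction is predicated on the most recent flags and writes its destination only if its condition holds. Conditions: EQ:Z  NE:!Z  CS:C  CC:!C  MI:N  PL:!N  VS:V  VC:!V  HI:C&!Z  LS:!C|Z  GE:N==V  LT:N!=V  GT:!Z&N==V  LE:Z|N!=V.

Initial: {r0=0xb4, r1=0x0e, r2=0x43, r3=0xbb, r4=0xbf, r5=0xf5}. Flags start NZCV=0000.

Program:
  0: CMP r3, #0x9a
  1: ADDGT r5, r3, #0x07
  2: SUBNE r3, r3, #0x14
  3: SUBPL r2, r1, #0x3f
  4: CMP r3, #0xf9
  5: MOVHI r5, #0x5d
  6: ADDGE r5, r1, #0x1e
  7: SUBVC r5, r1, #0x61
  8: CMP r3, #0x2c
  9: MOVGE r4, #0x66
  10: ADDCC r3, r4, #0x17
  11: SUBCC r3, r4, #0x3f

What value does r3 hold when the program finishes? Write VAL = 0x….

VAL = 0xa7

0: ✓ CMP  NZCV=0010
1: ✓ ADDGT  r5←0xc2
2: ✓ SUBNE  r3←0xa7
3: ✓ SUBPL  r2←0xcf
4: ✓ CMP  NZCV=1000
5: · MOVHI
6: · ADDGE
7: ✓ SUBVC  r5←0xad
8: ✓ CMP  NZCV=0011
9: · MOVGE
10: · ADDCC
11: · SUBCC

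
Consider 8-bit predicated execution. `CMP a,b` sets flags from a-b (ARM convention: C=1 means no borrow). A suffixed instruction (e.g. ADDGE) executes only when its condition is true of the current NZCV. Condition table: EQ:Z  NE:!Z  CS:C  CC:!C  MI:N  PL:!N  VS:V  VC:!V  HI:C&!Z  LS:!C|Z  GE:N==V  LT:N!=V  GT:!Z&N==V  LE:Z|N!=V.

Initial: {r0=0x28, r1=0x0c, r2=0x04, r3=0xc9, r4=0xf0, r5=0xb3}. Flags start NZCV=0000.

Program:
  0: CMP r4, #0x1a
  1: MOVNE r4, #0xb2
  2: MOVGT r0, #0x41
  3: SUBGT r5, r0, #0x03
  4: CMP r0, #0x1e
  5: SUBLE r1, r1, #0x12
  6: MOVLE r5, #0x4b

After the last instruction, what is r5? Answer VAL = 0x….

[0] flags=1010 → (cmp)
[1] flags=1010 NE?T → r4=0xb2
[2] flags=1010 GT?F → skip
[3] flags=1010 GT?F → skip
[4] flags=0010 → (cmp)
[5] flags=0010 LE?F → skip
[6] flags=0010 LE?F → skip

VAL = 0xb3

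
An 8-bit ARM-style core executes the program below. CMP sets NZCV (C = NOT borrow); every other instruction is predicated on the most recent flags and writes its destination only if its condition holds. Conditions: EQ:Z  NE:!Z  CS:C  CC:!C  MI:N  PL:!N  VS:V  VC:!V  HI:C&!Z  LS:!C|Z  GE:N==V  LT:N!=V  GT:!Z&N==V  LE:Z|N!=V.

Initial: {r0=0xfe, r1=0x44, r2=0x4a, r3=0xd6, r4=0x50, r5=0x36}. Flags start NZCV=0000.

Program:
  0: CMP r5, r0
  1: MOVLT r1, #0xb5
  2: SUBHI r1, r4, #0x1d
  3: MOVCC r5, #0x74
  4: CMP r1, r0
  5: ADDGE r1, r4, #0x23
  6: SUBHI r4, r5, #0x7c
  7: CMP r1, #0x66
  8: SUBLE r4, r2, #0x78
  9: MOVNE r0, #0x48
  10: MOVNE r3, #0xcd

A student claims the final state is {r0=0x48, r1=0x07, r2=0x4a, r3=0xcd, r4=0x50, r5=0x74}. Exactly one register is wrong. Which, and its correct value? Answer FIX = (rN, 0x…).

0: ✓ CMP  NZCV=0000
1: · MOVLT
2: · SUBHI
3: ✓ MOVCC  r5←0x74
4: ✓ CMP  NZCV=0000
5: ✓ ADDGE  r1←0x73
6: · SUBHI
7: ✓ CMP  NZCV=0010
8: · SUBLE
9: ✓ MOVNE  r0←0x48
10: ✓ MOVNE  r3←0xcd

FIX = (r1, 0x73)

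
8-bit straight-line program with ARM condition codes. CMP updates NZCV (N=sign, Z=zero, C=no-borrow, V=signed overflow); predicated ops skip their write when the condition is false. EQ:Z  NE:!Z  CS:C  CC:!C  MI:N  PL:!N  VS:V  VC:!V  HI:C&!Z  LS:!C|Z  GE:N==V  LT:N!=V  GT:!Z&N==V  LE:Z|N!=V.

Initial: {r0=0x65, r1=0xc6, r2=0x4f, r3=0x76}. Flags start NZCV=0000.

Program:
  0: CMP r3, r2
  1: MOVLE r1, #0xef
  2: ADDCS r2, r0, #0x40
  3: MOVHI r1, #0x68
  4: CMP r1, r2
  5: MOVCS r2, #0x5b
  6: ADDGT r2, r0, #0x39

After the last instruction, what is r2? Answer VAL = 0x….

VAL = 0x9e

[0] flags=0010 → (cmp)
[1] flags=0010 LE?F → skip
[2] flags=0010 CS?T → r2=0xa5
[3] flags=0010 HI?T → r1=0x68
[4] flags=1001 → (cmp)
[5] flags=1001 CS?F → skip
[6] flags=1001 GT?T → r2=0x9e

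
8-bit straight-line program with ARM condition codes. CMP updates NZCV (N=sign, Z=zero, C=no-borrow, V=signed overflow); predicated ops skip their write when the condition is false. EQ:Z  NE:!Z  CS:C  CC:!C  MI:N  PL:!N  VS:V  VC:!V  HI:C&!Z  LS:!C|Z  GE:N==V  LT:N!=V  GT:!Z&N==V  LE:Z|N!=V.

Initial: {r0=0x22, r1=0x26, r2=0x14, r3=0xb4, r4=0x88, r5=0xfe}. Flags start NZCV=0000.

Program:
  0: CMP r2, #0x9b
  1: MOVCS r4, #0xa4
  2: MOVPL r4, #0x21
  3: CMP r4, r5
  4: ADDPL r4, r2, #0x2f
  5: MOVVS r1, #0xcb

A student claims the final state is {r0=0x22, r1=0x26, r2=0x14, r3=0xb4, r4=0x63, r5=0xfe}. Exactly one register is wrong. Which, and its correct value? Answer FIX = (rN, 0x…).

FIX = (r4, 0x43)

[0] flags=0000 → (cmp)
[1] flags=0000 CS?F → skip
[2] flags=0000 PL?T → r4=0x21
[3] flags=0000 → (cmp)
[4] flags=0000 PL?T → r4=0x43
[5] flags=0000 VS?F → skip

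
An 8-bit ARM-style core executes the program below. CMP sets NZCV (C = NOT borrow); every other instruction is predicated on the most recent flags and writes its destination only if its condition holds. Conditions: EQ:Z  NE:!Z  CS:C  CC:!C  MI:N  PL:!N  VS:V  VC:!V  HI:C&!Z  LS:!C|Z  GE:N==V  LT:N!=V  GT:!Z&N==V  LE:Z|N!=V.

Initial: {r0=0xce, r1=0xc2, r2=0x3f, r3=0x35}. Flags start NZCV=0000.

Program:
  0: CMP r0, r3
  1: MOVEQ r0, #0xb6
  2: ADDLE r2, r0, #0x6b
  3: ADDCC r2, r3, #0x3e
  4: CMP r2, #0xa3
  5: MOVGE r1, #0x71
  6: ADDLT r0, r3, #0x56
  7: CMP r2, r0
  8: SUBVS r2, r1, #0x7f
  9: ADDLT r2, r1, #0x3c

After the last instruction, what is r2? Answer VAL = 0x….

[0] flags=1010 → (cmp)
[1] flags=1010 EQ?F → skip
[2] flags=1010 LE?T → r2=0x39
[3] flags=1010 CC?F → skip
[4] flags=1001 → (cmp)
[5] flags=1001 GE?T → r1=0x71
[6] flags=1001 LT?F → skip
[7] flags=0000 → (cmp)
[8] flags=0000 VS?F → skip
[9] flags=0000 LT?F → skip

VAL = 0x39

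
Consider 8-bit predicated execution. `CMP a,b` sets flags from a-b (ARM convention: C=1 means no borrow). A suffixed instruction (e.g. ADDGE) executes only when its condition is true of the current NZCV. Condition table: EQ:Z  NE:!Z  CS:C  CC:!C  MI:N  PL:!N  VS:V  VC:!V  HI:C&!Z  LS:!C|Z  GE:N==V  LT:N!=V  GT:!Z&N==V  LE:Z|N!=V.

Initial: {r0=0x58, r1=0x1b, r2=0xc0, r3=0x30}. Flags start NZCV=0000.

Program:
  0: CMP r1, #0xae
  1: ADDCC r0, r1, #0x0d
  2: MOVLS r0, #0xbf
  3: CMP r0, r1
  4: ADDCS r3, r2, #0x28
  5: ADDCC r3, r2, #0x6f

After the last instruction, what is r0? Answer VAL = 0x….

0: ✓ CMP  NZCV=0000
1: ✓ ADDCC  r0←0x28
2: ✓ MOVLS  r0←0xbf
3: ✓ CMP  NZCV=1010
4: ✓ ADDCS  r3←0xe8
5: · ADDCC

VAL = 0xbf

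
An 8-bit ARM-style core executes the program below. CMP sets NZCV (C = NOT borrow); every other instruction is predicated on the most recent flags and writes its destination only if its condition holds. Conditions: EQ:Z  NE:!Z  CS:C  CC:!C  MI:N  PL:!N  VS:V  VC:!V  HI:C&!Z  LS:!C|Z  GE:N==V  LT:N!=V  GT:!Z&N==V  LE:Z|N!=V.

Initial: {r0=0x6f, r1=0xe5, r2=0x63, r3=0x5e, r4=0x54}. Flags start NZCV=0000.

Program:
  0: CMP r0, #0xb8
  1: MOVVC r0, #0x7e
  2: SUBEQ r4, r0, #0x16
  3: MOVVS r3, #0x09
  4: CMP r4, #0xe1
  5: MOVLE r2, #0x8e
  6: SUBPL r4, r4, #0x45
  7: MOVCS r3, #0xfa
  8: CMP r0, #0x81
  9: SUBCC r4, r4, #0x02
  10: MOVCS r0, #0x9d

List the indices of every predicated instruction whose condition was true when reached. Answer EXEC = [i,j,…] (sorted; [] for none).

[0] flags=1001 → (cmp)
[1] flags=1001 VC?F → skip
[2] flags=1001 EQ?F → skip
[3] flags=1001 VS?T → r3=0x09
[4] flags=0000 → (cmp)
[5] flags=0000 LE?F → skip
[6] flags=0000 PL?T → r4=0x0f
[7] flags=0000 CS?F → skip
[8] flags=1001 → (cmp)
[9] flags=1001 CC?T → r4=0x0d
[10] flags=1001 CS?F → skip

EXEC = [3,6,9]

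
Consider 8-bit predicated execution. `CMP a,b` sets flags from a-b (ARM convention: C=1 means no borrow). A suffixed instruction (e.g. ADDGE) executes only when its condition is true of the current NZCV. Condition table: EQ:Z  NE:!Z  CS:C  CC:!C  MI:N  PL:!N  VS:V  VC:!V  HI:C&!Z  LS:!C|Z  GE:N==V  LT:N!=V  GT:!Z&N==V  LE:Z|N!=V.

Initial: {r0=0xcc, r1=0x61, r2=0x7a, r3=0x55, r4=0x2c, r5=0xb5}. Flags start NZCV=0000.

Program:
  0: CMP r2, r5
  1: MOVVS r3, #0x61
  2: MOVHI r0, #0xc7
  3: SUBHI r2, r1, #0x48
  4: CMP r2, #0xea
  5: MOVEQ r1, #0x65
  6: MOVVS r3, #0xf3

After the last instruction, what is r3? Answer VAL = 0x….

[0] flags=1001 → (cmp)
[1] flags=1001 VS?T → r3=0x61
[2] flags=1001 HI?F → skip
[3] flags=1001 HI?F → skip
[4] flags=1001 → (cmp)
[5] flags=1001 EQ?F → skip
[6] flags=1001 VS?T → r3=0xf3

VAL = 0xf3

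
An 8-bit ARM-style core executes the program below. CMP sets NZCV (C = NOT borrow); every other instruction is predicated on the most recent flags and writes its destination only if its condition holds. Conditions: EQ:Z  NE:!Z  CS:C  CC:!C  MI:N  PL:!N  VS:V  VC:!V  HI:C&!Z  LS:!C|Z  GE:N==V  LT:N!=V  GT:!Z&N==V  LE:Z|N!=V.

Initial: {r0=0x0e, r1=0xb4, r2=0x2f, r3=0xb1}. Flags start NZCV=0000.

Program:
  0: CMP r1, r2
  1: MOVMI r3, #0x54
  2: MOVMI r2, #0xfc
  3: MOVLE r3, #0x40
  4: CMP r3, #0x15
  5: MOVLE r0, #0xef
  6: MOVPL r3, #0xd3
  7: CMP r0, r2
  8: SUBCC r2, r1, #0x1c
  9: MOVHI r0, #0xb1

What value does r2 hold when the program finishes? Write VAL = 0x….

[0] flags=1010 → (cmp)
[1] flags=1010 MI?T → r3=0x54
[2] flags=1010 MI?T → r2=0xfc
[3] flags=1010 LE?T → r3=0x40
[4] flags=0010 → (cmp)
[5] flags=0010 LE?F → skip
[6] flags=0010 PL?T → r3=0xd3
[7] flags=0000 → (cmp)
[8] flags=0000 CC?T → r2=0x98
[9] flags=0000 HI?F → skip

VAL = 0x98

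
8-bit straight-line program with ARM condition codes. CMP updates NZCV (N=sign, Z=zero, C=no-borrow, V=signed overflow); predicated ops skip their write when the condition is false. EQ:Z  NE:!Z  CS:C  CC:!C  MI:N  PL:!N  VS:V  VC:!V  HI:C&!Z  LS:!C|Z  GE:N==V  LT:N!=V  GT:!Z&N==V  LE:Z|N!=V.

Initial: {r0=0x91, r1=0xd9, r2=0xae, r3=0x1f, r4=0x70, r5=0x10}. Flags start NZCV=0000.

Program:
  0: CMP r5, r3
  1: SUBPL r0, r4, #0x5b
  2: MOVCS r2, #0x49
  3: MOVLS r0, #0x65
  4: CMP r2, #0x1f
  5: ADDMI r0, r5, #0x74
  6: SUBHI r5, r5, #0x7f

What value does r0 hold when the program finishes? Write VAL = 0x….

VAL = 0x84

0: ✓ CMP  NZCV=1000
1: · SUBPL
2: · MOVCS
3: ✓ MOVLS  r0←0x65
4: ✓ CMP  NZCV=1010
5: ✓ ADDMI  r0←0x84
6: ✓ SUBHI  r5←0x91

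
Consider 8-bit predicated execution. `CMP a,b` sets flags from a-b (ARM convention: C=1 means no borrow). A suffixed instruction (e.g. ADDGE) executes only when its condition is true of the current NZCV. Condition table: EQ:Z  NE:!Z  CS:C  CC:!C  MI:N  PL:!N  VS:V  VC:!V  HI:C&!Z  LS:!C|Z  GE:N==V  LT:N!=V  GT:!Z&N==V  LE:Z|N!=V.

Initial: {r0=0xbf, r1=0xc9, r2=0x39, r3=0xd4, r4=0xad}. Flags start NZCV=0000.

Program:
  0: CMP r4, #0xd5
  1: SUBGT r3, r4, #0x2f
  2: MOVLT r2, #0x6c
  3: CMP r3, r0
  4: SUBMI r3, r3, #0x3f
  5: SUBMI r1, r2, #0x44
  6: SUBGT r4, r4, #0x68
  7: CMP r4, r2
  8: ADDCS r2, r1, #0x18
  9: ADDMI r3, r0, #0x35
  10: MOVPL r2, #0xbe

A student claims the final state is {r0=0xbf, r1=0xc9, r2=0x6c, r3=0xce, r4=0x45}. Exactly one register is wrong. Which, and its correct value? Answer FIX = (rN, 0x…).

FIX = (r3, 0xf4)

0: ✓ CMP  NZCV=1000
1: · SUBGT
2: ✓ MOVLT  r2←0x6c
3: ✓ CMP  NZCV=0010
4: · SUBMI
5: · SUBMI
6: ✓ SUBGT  r4←0x45
7: ✓ CMP  NZCV=1000
8: · ADDCS
9: ✓ ADDMI  r3←0xf4
10: · MOVPL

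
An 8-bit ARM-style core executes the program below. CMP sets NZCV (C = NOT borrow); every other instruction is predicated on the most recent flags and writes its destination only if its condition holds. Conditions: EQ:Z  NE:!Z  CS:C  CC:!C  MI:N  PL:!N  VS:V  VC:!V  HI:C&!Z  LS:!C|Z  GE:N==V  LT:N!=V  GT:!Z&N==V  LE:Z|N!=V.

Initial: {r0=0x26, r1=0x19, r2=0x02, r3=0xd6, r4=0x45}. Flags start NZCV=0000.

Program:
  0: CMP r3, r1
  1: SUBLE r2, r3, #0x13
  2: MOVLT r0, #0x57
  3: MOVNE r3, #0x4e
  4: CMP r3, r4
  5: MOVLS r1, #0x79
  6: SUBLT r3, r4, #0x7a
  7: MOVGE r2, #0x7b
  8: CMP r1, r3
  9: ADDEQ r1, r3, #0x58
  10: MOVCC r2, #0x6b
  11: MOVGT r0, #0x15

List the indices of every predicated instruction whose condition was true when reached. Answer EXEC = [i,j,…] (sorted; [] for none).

[0] flags=1010 → (cmp)
[1] flags=1010 LE?T → r2=0xc3
[2] flags=1010 LT?T → r0=0x57
[3] flags=1010 NE?T → r3=0x4e
[4] flags=0010 → (cmp)
[5] flags=0010 LS?F → skip
[6] flags=0010 LT?F → skip
[7] flags=0010 GE?T → r2=0x7b
[8] flags=1000 → (cmp)
[9] flags=1000 EQ?F → skip
[10] flags=1000 CC?T → r2=0x6b
[11] flags=1000 GT?F → skip

EXEC = [1,2,3,7,10]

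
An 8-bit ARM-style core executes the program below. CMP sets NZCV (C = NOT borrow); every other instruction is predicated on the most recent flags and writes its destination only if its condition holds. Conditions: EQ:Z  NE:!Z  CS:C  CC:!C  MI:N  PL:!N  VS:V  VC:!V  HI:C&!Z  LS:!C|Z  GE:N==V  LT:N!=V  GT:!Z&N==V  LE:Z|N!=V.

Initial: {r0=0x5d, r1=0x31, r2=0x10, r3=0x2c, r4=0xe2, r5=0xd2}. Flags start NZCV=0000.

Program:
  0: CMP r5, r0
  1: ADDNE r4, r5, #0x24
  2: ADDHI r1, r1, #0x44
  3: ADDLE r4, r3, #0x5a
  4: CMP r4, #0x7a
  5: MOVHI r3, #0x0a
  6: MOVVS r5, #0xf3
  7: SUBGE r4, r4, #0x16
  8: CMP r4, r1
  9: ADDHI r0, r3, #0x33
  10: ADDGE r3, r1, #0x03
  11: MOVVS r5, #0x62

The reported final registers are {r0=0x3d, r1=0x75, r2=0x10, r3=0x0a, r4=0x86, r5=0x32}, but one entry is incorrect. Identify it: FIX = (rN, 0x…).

FIX = (r5, 0x62)

[0] flags=0011 → (cmp)
[1] flags=0011 NE?T → r4=0xf6
[2] flags=0011 HI?T → r1=0x75
[3] flags=0011 LE?T → r4=0x86
[4] flags=0011 → (cmp)
[5] flags=0011 HI?T → r3=0x0a
[6] flags=0011 VS?T → r5=0xf3
[7] flags=0011 GE?F → skip
[8] flags=0011 → (cmp)
[9] flags=0011 HI?T → r0=0x3d
[10] flags=0011 GE?F → skip
[11] flags=0011 VS?T → r5=0x62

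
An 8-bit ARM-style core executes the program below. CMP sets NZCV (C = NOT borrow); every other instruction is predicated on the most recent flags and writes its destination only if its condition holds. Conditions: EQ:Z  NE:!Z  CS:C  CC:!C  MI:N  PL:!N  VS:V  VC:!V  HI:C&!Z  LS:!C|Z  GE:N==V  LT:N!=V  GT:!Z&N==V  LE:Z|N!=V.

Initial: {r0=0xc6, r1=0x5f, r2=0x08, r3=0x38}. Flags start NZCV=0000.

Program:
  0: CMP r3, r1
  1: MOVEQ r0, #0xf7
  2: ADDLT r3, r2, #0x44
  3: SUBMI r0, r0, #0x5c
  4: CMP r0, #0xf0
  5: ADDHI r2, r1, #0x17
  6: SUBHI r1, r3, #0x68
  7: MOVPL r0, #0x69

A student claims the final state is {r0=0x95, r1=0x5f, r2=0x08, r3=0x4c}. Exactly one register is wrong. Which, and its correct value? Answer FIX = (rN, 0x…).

0: ✓ CMP  NZCV=1000
1: · MOVEQ
2: ✓ ADDLT  r3←0x4c
3: ✓ SUBMI  r0←0x6a
4: ✓ CMP  NZCV=0000
5: · ADDHI
6: · SUBHI
7: ✓ MOVPL  r0←0x69

FIX = (r0, 0x69)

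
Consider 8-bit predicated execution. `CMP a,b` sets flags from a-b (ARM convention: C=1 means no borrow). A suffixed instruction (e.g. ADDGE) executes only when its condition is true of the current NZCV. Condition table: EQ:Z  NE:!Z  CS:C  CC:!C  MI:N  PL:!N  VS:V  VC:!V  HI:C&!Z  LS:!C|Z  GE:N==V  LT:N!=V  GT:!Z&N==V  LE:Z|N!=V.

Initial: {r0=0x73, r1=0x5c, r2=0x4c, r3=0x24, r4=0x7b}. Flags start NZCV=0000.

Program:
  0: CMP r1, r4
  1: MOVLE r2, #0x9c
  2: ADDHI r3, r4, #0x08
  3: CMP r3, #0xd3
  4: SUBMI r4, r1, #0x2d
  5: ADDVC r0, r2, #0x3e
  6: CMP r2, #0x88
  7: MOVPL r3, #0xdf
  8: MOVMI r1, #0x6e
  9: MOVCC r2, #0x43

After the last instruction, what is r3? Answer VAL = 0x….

VAL = 0xdf

0: ✓ CMP  NZCV=1000
1: ✓ MOVLE  r2←0x9c
2: · ADDHI
3: ✓ CMP  NZCV=0000
4: · SUBMI
5: ✓ ADDVC  r0←0xda
6: ✓ CMP  NZCV=0010
7: ✓ MOVPL  r3←0xdf
8: · MOVMI
9: · MOVCC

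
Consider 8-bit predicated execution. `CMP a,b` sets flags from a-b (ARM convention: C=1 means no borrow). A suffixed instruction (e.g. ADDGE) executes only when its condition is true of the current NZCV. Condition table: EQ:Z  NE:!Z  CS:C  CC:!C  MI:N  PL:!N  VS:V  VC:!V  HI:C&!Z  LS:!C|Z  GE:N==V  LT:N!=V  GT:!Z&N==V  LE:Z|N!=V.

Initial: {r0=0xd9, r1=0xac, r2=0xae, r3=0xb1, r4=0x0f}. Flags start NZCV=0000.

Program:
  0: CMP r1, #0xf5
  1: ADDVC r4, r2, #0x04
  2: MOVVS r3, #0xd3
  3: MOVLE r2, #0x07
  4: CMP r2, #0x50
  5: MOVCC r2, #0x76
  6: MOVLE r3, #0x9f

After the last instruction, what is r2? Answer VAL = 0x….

0: ✓ CMP  NZCV=1000
1: ✓ ADDVC  r4←0xb2
2: · MOVVS
3: ✓ MOVLE  r2←0x07
4: ✓ CMP  NZCV=1000
5: ✓ MOVCC  r2←0x76
6: ✓ MOVLE  r3←0x9f

VAL = 0x76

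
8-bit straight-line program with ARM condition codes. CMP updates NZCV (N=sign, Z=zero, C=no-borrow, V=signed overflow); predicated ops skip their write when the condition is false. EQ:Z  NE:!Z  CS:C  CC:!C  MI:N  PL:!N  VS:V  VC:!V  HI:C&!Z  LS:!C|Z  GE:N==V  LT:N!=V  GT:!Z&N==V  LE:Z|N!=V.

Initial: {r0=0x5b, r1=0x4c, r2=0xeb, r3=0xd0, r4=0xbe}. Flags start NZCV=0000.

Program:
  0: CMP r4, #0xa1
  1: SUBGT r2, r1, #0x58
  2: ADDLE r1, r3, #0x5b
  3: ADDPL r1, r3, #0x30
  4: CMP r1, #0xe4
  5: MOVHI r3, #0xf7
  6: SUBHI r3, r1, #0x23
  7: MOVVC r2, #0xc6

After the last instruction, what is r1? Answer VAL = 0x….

VAL = 0x00

[0] flags=0010 → (cmp)
[1] flags=0010 GT?T → r2=0xf4
[2] flags=0010 LE?F → skip
[3] flags=0010 PL?T → r1=0x00
[4] flags=0000 → (cmp)
[5] flags=0000 HI?F → skip
[6] flags=0000 HI?F → skip
[7] flags=0000 VC?T → r2=0xc6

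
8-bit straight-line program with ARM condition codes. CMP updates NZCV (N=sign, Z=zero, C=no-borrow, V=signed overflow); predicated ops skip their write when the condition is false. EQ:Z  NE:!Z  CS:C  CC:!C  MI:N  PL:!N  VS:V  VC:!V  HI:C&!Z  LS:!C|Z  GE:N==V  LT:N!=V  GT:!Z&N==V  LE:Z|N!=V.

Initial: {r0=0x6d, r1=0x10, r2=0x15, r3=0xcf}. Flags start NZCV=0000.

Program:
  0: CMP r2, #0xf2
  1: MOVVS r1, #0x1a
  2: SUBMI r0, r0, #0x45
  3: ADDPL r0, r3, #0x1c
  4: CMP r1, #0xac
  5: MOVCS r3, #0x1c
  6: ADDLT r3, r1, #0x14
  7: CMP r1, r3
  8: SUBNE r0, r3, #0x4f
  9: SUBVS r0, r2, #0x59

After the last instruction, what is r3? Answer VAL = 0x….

0: ✓ CMP  NZCV=0000
1: · MOVVS
2: · SUBMI
3: ✓ ADDPL  r0←0xeb
4: ✓ CMP  NZCV=0000
5: · MOVCS
6: · ADDLT
7: ✓ CMP  NZCV=0000
8: ✓ SUBNE  r0←0x80
9: · SUBVS

VAL = 0xcf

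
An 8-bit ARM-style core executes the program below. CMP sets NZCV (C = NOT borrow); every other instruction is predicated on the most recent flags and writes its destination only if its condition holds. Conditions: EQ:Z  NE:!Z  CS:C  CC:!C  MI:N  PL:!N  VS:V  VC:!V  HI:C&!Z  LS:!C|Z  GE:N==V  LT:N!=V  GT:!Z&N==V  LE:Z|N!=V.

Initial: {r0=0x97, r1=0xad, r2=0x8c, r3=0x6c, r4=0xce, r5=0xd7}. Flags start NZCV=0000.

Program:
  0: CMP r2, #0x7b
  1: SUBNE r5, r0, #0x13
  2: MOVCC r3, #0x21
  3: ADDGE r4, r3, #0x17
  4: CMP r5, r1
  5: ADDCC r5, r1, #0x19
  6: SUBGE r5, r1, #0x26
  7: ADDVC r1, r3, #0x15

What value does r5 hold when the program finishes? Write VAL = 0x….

VAL = 0xc6

0: ✓ CMP  NZCV=0011
1: ✓ SUBNE  r5←0x84
2: · MOVCC
3: · ADDGE
4: ✓ CMP  NZCV=1000
5: ✓ ADDCC  r5←0xc6
6: · SUBGE
7: ✓ ADDVC  r1←0x81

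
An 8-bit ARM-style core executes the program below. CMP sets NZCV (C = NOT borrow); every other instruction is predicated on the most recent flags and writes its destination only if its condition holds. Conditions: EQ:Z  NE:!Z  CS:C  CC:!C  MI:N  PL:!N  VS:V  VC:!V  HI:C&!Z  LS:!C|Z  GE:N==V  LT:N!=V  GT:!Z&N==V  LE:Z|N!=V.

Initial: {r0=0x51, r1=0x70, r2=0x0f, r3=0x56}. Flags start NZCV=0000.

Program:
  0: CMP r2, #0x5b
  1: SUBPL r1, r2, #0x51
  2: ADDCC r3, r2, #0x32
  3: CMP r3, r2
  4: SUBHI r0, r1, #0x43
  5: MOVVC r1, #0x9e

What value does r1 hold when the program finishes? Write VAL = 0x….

VAL = 0x9e

[0] flags=1000 → (cmp)
[1] flags=1000 PL?F → skip
[2] flags=1000 CC?T → r3=0x41
[3] flags=0010 → (cmp)
[4] flags=0010 HI?T → r0=0x2d
[5] flags=0010 VC?T → r1=0x9e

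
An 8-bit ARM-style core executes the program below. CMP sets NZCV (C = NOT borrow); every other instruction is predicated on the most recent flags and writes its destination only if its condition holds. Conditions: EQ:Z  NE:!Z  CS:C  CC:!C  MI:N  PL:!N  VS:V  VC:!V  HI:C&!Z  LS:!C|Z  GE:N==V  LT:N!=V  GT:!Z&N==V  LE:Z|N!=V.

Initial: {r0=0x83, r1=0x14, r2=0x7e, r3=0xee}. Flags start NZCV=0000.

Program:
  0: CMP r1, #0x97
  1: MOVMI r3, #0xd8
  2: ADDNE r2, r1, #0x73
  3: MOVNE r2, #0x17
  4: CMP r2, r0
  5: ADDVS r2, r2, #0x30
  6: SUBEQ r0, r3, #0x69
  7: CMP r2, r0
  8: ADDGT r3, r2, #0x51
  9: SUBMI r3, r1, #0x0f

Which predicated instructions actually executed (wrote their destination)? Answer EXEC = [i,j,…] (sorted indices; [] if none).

0: ✓ CMP  NZCV=0000
1: · MOVMI
2: ✓ ADDNE  r2←0x87
3: ✓ MOVNE  r2←0x17
4: ✓ CMP  NZCV=1001
5: ✓ ADDVS  r2←0x47
6: · SUBEQ
7: ✓ CMP  NZCV=1001
8: ✓ ADDGT  r3←0x98
9: ✓ SUBMI  r3←0x05

EXEC = [2,3,5,8,9]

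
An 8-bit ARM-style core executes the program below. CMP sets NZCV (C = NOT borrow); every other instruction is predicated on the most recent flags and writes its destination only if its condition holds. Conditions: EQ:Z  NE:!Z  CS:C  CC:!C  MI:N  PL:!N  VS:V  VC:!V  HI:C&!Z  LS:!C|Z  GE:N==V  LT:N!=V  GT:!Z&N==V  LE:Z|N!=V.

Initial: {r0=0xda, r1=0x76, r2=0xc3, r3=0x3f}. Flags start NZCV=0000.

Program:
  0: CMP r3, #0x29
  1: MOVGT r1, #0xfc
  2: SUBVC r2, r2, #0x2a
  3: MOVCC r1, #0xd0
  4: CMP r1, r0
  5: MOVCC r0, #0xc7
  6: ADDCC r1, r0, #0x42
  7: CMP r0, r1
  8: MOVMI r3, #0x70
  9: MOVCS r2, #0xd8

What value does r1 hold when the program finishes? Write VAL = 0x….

[0] flags=0010 → (cmp)
[1] flags=0010 GT?T → r1=0xfc
[2] flags=0010 VC?T → r2=0x99
[3] flags=0010 CC?F → skip
[4] flags=0010 → (cmp)
[5] flags=0010 CC?F → skip
[6] flags=0010 CC?F → skip
[7] flags=1000 → (cmp)
[8] flags=1000 MI?T → r3=0x70
[9] flags=1000 CS?F → skip

VAL = 0xfc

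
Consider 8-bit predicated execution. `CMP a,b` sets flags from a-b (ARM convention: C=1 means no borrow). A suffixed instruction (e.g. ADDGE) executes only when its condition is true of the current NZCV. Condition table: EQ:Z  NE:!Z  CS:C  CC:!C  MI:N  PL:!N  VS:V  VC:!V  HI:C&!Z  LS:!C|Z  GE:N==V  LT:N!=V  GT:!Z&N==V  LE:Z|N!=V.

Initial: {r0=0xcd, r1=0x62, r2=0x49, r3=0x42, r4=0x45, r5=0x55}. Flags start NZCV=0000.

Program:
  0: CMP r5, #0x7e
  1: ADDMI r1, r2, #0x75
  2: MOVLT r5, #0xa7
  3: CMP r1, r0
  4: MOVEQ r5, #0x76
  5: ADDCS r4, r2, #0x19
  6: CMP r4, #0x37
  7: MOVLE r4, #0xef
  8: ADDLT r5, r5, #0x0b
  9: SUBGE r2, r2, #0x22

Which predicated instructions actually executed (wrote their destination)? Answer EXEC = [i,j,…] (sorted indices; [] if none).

0: ✓ CMP  NZCV=1000
1: ✓ ADDMI  r1←0xbe
2: ✓ MOVLT  r5←0xa7
3: ✓ CMP  NZCV=1000
4: · MOVEQ
5: · ADDCS
6: ✓ CMP  NZCV=0010
7: · MOVLE
8: · ADDLT
9: ✓ SUBGE  r2←0x27

EXEC = [1,2,9]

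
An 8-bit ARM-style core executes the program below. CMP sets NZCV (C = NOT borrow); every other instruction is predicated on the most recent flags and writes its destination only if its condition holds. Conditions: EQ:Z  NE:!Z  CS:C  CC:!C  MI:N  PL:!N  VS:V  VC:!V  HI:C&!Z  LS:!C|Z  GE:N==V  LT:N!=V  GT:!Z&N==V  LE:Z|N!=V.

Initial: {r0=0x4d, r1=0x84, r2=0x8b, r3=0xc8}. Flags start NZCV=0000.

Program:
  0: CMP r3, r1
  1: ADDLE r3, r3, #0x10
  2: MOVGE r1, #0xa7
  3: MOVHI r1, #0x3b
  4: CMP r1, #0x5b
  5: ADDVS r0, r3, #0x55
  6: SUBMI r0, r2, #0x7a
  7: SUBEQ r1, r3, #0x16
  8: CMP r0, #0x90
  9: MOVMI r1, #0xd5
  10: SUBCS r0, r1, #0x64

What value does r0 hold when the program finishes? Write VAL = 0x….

VAL = 0x11

0: ✓ CMP  NZCV=0010
1: · ADDLE
2: ✓ MOVGE  r1←0xa7
3: ✓ MOVHI  r1←0x3b
4: ✓ CMP  NZCV=1000
5: · ADDVS
6: ✓ SUBMI  r0←0x11
7: · SUBEQ
8: ✓ CMP  NZCV=1001
9: ✓ MOVMI  r1←0xd5
10: · SUBCS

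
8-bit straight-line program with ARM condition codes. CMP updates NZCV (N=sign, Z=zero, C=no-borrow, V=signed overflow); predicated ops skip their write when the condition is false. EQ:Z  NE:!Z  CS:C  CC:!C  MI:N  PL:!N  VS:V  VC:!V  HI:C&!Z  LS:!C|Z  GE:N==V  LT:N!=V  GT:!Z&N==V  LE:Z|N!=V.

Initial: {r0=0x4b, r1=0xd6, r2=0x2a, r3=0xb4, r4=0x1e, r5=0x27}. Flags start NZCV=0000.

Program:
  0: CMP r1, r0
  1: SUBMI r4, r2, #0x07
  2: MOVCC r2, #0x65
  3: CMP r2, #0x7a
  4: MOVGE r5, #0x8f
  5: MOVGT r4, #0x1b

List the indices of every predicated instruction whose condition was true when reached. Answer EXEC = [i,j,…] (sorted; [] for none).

EXEC = [1]

0: ✓ CMP  NZCV=1010
1: ✓ SUBMI  r4←0x23
2: · MOVCC
3: ✓ CMP  NZCV=1000
4: · MOVGE
5: · MOVGT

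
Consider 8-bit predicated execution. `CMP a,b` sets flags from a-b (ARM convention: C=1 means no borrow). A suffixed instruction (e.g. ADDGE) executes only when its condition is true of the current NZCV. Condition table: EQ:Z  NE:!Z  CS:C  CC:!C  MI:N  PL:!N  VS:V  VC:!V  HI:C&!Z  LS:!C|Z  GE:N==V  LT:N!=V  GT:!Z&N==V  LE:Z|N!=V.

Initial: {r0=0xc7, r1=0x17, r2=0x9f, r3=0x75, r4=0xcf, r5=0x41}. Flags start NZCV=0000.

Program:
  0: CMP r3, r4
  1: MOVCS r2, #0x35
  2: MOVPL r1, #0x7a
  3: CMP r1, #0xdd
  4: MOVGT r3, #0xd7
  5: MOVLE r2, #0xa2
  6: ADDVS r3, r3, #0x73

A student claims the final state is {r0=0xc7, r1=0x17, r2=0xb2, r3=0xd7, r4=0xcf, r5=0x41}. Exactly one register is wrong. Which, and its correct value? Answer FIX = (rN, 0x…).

0: ✓ CMP  NZCV=1001
1: · MOVCS
2: · MOVPL
3: ✓ CMP  NZCV=0000
4: ✓ MOVGT  r3←0xd7
5: · MOVLE
6: · ADDVS

FIX = (r2, 0x9f)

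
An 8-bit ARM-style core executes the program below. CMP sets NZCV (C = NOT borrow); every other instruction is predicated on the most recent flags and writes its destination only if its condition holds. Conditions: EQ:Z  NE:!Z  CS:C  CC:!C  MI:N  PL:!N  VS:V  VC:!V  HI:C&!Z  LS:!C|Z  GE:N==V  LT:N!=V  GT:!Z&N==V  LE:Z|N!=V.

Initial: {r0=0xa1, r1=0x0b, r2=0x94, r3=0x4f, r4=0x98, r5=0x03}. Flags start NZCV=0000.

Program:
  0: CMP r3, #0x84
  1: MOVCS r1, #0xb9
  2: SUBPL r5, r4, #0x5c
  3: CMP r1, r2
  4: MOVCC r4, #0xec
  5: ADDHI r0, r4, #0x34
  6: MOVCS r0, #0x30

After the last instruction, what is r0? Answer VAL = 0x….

[0] flags=1001 → (cmp)
[1] flags=1001 CS?F → skip
[2] flags=1001 PL?F → skip
[3] flags=0000 → (cmp)
[4] flags=0000 CC?T → r4=0xec
[5] flags=0000 HI?F → skip
[6] flags=0000 CS?F → skip

VAL = 0xa1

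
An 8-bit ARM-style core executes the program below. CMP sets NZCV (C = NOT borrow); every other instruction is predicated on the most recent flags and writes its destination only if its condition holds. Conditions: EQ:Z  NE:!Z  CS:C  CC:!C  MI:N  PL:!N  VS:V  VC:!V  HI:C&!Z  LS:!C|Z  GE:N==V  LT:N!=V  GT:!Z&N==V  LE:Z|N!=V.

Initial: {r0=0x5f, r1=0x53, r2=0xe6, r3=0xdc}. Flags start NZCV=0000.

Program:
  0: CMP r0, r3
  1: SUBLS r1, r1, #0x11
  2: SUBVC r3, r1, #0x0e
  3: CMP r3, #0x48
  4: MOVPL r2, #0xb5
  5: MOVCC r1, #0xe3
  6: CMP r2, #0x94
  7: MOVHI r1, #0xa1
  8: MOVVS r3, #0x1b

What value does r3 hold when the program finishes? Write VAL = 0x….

0: ✓ CMP  NZCV=1001
1: ✓ SUBLS  r1←0x42
2: · SUBVC
3: ✓ CMP  NZCV=1010
4: · MOVPL
5: · MOVCC
6: ✓ CMP  NZCV=0010
7: ✓ MOVHI  r1←0xa1
8: · MOVVS

VAL = 0xdc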